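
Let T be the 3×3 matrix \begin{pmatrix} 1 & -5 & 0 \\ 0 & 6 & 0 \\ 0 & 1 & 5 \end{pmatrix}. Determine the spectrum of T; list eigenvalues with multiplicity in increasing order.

1, 5, 6

Characteristic polynomial: p(s) = s^3 - 12s^2 + 41s - 30 = (s - 6)(s - 5)(s - 1).
Roots (with multiplicity): 1, 5, 6.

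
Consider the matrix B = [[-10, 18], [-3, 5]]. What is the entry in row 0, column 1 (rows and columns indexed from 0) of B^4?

-1530

Characteristic polynomial: s^2 + 5s + 4 = (s + 1)(s + 4), so the eigenvalues are -4, -1.
s=-1: eigenvector (2, 1).
s=-4: eigenvector (3, 1).
P = [[2, 3], [1, 1]], D = diag(-1, -4), P⁻¹ = [[-1, 3], [1, -2]].
B⁴ = P·diag(1, 256)·P⁻¹ = [[766, -1530], [255, -509]].
The requested entry is -1530.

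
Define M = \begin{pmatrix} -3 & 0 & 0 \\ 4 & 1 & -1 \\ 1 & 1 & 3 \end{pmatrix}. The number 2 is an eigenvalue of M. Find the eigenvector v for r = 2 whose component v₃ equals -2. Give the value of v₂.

2

M − 2I = [[-5, 0, 0], [4, -1, -1], [1, 1, 1]].
Solving (M − 2I)v = 0 gives the eigenspace spanned by (0, 2, -2).
With v₃ = -2, v = (0, 2, -2), so v₂ = 2.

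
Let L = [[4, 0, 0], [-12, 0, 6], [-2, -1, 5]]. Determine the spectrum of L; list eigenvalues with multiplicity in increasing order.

Characteristic polynomial: p(t) = t^3 - 9t^2 + 26t - 24 = (t - 4)(t - 3)(t - 2).
Roots (with multiplicity): 2, 3, 4.

2, 3, 4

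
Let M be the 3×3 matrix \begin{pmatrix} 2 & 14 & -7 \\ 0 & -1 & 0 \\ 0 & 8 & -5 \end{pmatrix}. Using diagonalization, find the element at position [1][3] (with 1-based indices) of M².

Characteristic polynomial: r^3 + 4r^2 - 7r - 10 = (r - 2)(r + 1)(r + 5), so the eigenvalues are -5, -1, 2.
r=2: eigenvector (1, 0, 0).
r=-1: eigenvector (0, 1, 2).
r=-5: eigenvector (1, 0, 1).
P = [[1, 0, 1], [0, 1, 0], [0, 2, 1]], D = diag(2, -1, -5), P⁻¹ = [[1, 2, -1], [0, 1, 0], [0, -2, 1]].
M² = P·diag(4, 1, 25)·P⁻¹ = [[4, -42, 21], [0, 1, 0], [0, -48, 25]].
The requested entry is 21.

21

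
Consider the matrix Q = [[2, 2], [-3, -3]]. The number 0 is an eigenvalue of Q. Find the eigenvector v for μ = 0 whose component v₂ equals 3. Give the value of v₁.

Q = [[2, 2], [-3, -3]].
Solving (Q)v = 0 gives the eigenspace spanned by (-3, 3).
With v₂ = 3, v = (-3, 3), so v₁ = -3.

-3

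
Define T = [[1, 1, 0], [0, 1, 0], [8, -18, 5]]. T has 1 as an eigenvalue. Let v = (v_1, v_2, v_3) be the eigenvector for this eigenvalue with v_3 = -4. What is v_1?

2

T − 1I = [[0, 1, 0], [0, 0, 0], [8, -18, 4]].
Solving (T − 1I)v = 0 gives the eigenspace spanned by (2, 0, -4).
With v_3 = -4, v = (2, 0, -4), so v_1 = 2.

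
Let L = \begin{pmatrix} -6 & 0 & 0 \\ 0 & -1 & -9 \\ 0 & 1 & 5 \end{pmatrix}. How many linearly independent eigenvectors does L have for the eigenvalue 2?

L − 2I = [[-8, 0, 0], [0, -3, -9], [0, 1, 3]].
This matrix has rank 2, so its null space has dimension 3 − 2 = 1.

1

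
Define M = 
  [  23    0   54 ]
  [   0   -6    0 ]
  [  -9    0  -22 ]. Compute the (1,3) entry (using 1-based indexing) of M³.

Characteristic polynomial: s^3 + 5s^2 - 26s - 120 = (s - 5)(s + 4)(s + 6), so the eigenvalues are -6, -4, 5.
s=-6: eigenvector (0, 1, 0).
s=5: eigenvector (3, 0, -1).
s=-4: eigenvector (-2, 0, 1).
P = [[0, 3, -2], [1, 0, 0], [0, -1, 1]], D = diag(-6, 5, -4), P⁻¹ = [[0, 1, 0], [1, 0, 2], [1, 0, 3]].
M³ = P·diag(-216, 125, -64)·P⁻¹ = [[503, 0, 1134], [0, -216, 0], [-189, 0, -442]].
The requested entry is 1134.

1134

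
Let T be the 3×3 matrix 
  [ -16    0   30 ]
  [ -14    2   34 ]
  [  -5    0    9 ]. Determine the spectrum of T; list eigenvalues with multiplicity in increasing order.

Characteristic polynomial: p(r) = r^3 + 5r^2 - 8r - 12 = (r - 2)(r + 1)(r + 6).
Roots (with multiplicity): -6, -1, 2.

-6, -1, 2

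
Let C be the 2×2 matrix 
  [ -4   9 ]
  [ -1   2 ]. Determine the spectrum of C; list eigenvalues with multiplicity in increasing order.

Characteristic polynomial: p(s) = s^2 + 2s + 1 = (s + 1)^2.
Roots (with multiplicity): -1, -1.

-1, -1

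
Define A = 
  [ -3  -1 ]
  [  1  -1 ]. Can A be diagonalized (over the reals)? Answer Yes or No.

Characteristic polynomial: p(t) = t^2 + 4t + 4 = (t + 2)^2.
t = -2 has algebraic multiplicity 2; rank(A + 2I) = 1, so geometric multiplicity = 1.
Geometric multiplicity < algebraic multiplicity, so A is not diagonalizable.

No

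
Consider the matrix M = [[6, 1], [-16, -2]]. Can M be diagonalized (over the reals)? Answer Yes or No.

Characteristic polynomial: p(t) = t^2 - 4t + 4 = (t - 2)^2.
t = 2 has algebraic multiplicity 2; rank(M − 2I) = 1, so geometric multiplicity = 1.
Geometric multiplicity < algebraic multiplicity, so M is not diagonalizable.

No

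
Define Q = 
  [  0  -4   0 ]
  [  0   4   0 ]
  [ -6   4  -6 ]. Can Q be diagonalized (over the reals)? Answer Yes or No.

Characteristic polynomial: p(t) = t^3 + 2t^2 - 24t = t(t - 4)(t + 6).
All 3 eigenvalues are distinct, so Q is diagonalizable.

Yes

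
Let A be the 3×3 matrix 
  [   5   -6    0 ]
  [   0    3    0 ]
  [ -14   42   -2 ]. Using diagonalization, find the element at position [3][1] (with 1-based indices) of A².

Characteristic polynomial: μ^3 - 6μ^2 - μ + 30 = (μ - 5)(μ - 3)(μ + 2), so the eigenvalues are -2, 3, 5.
μ=5: eigenvector (1, 0, -2).
μ=3: eigenvector (3, 1, 0).
μ=-2: eigenvector (0, 0, 1).
P = [[1, 3, 0], [0, 1, 0], [-2, 0, 1]], D = diag(5, 3, -2), P⁻¹ = [[1, -3, 0], [0, 1, 0], [2, -6, 1]].
A² = P·diag(25, 9, 4)·P⁻¹ = [[25, -48, 0], [0, 9, 0], [-42, 126, 4]].
The requested entry is -42.

-42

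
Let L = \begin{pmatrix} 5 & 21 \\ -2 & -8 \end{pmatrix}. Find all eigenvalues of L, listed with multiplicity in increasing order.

Characteristic polynomial: p(λ) = λ^2 + 3λ + 2 = (λ + 1)(λ + 2).
Roots (with multiplicity): -2, -1.

-2, -1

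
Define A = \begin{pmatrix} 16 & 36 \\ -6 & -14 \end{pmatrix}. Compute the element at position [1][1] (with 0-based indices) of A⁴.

-464

Characteristic polynomial: μ^2 - 2μ - 8 = (μ - 4)(μ + 2), so the eigenvalues are -2, 4.
μ=4: eigenvector (-3, 1).
μ=-2: eigenvector (-2, 1).
P = [[-3, -2], [1, 1]], D = diag(4, -2), P⁻¹ = [[-1, -2], [1, 3]].
A⁴ = P·diag(256, 16)·P⁻¹ = [[736, 1440], [-240, -464]].
The requested entry is -464.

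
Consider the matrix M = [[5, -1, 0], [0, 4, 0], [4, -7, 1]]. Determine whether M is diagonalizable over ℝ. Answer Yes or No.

Yes

Characteristic polynomial: p(r) = r^3 - 10r^2 + 29r - 20 = (r - 5)(r - 4)(r - 1).
All 3 eigenvalues are distinct, so M is diagonalizable.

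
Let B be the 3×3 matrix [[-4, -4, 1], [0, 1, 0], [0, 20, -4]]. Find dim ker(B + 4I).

1

B + 4I = [[0, -4, 1], [0, 5, 0], [0, 20, 0]].
This matrix has rank 2, so its null space has dimension 3 − 2 = 1.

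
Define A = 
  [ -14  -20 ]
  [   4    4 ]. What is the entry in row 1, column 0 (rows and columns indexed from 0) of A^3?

304

Characteristic polynomial: r^2 + 10r + 24 = (r + 4)(r + 6), so the eigenvalues are -6, -4.
r=-6: eigenvector (5, -2).
r=-4: eigenvector (-2, 1).
P = [[5, -2], [-2, 1]], D = diag(-6, -4), P⁻¹ = [[1, 2], [2, 5]].
A³ = P·diag(-216, -64)·P⁻¹ = [[-824, -1520], [304, 544]].
The requested entry is 304.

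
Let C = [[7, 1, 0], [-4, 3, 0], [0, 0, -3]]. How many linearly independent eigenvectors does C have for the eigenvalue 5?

C − 5I = [[2, 1, 0], [-4, -2, 0], [0, 0, -8]].
This matrix has rank 2, so its null space has dimension 3 − 2 = 1.

1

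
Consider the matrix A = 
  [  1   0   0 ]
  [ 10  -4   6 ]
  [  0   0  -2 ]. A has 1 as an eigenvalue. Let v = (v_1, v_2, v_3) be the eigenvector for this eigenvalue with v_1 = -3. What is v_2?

-6

A − 1I = [[0, 0, 0], [10, -5, 6], [0, 0, -3]].
Solving (A − 1I)v = 0 gives the eigenspace spanned by (-3, -6, 0).
With v_1 = -3, v = (-3, -6, 0), so v_2 = -6.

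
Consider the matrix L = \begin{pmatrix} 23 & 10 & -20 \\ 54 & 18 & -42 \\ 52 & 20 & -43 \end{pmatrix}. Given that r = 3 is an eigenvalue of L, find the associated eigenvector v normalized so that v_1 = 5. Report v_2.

L − 3I = [[20, 10, -20], [54, 15, -42], [52, 20, -46]].
Solving (L − 3I)v = 0 gives the eigenspace spanned by (5, 10, 10).
With v_1 = 5, v = (5, 10, 10), so v_2 = 10.

10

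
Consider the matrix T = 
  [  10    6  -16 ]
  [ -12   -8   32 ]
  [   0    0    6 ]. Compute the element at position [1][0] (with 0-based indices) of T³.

-144

Characteristic polynomial: μ^3 - 8μ^2 + 4μ + 48 = (μ - 6)(μ - 4)(μ + 2), so the eigenvalues are -2, 4, 6.
μ=6: eigenvector (-2, 4, 1).
μ=-2: eigenvector (-1, 2, 0).
μ=4: eigenvector (1, -1, 0).
P = [[-2, -1, 1], [4, 2, -1], [1, 0, 0]], D = diag(6, -2, 4), P⁻¹ = [[0, 0, 1], [1, 1, -2], [2, 1, 0]].
T³ = P·diag(216, -8, 64)·P⁻¹ = [[136, 72, -448], [-144, -80, 896], [0, 0, 216]].
The requested entry is -144.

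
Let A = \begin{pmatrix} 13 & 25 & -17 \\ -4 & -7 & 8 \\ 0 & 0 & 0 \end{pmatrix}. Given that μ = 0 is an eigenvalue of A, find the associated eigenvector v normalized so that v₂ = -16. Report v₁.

A = [[13, 25, -17], [-4, -7, 8], [0, 0, 0]].
Solving (A)v = 0 gives the eigenspace spanned by (36, -16, 4).
With v₂ = -16, v = (36, -16, 4), so v₁ = 36.

36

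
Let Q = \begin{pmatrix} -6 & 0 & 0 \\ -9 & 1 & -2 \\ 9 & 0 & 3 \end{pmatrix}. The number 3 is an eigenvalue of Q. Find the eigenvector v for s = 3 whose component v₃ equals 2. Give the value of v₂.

Q − 3I = [[-9, 0, 0], [-9, -2, -2], [9, 0, 0]].
Solving (Q − 3I)v = 0 gives the eigenspace spanned by (0, -2, 2).
With v₃ = 2, v = (0, -2, 2), so v₂ = -2.

-2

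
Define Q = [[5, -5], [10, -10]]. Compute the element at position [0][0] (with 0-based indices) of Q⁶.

Characteristic polynomial: t^2 + 5t = t(t + 5), so the eigenvalues are -5, 0.
t=-5: eigenvector (1, 2).
t=0: eigenvector (-1, -1).
P = [[1, -1], [2, -1]], D = diag(-5, 0), P⁻¹ = [[-1, 1], [-2, 1]].
Q⁶ = P·diag(15625, 0)·P⁻¹ = [[-15625, 15625], [-31250, 31250]].
The requested entry is -15625.

-15625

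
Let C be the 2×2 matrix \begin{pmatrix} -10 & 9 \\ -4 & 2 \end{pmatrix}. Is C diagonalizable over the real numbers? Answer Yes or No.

No

Characteristic polynomial: p(s) = s^2 + 8s + 16 = (s + 4)^2.
s = -4 has algebraic multiplicity 2; rank(C + 4I) = 1, so geometric multiplicity = 1.
Geometric multiplicity < algebraic multiplicity, so C is not diagonalizable.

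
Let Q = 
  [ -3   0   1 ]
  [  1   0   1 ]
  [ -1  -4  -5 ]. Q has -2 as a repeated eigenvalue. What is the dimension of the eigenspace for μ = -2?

1

Q + 2I = [[-1, 0, 1], [1, 2, 1], [-1, -4, -3]].
This matrix has rank 2, so its null space has dimension 3 − 2 = 1.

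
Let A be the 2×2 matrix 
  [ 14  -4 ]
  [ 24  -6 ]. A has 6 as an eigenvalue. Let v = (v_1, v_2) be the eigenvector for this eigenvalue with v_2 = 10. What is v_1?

5

A − 6I = [[8, -4], [24, -12]].
Solving (A − 6I)v = 0 gives the eigenspace spanned by (5, 10).
With v_2 = 10, v = (5, 10), so v_1 = 5.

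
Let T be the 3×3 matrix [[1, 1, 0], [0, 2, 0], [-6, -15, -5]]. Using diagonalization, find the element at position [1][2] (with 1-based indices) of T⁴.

15

Characteristic polynomial: s^3 + 2s^2 - 13s + 10 = (s - 2)(s - 1)(s + 5), so the eigenvalues are -5, 1, 2.
s=1: eigenvector (1, 0, -1).
s=2: eigenvector (1, 1, -3).
s=-5: eigenvector (0, 0, 1).
P = [[1, 1, 0], [0, 1, 0], [-1, -3, 1]], D = diag(1, 2, -5), P⁻¹ = [[1, -1, 0], [0, 1, 0], [1, 2, 1]].
T⁴ = P·diag(1, 16, 625)·P⁻¹ = [[1, 15, 0], [0, 16, 0], [624, 1203, 625]].
The requested entry is 15.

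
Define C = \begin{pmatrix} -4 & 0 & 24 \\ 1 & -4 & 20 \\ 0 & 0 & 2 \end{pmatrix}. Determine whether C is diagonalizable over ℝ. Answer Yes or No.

Characteristic polynomial: p(t) = t^3 + 6t^2 - 32 = (t - 2)(t + 4)^2.
t = -4 has algebraic multiplicity 2; rank(C + 4I) = 2, so geometric multiplicity = 1.
Geometric multiplicity < algebraic multiplicity, so C is not diagonalizable.

No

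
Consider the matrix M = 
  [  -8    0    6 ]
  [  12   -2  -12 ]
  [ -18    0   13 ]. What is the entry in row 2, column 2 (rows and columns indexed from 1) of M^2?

4

Characteristic polynomial: r^3 - 3r^2 - 6r + 8 = (r - 4)(r - 1)(r + 2), so the eigenvalues are -2, 1, 4.
r=4: eigenvector (1, -2, 2).
r=-2: eigenvector (0, 1, 0).
r=1: eigenvector (-2, 4, -3).
P = [[1, 0, -2], [-2, 1, 4], [2, 0, -3]], D = diag(4, -2, 1), P⁻¹ = [[-3, 0, 2], [2, 1, 0], [-2, 0, 1]].
M² = P·diag(16, 4, 1)·P⁻¹ = [[-44, 0, 30], [96, 4, -60], [-90, 0, 61]].
The requested entry is 4.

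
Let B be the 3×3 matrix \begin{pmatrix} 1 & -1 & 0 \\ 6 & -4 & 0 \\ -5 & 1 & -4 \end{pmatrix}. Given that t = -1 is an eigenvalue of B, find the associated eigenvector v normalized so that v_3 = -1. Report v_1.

B + 1I = [[2, -1, 0], [6, -3, 0], [-5, 1, -3]].
Solving (B + 1I)v = 0 gives the eigenspace spanned by (1, 2, -1).
With v_3 = -1, v = (1, 2, -1), so v_1 = 1.

1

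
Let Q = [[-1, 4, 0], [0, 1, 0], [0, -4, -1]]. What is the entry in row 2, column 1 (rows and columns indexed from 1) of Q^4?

Characteristic polynomial: s^3 + s^2 - s - 1 = (s - 1)(s + 1)^2, so the eigenvalues are -1, -1, 1.
s=-1: eigenvector (-2, 0, 1).
s=1: eigenvector (2, 1, -2).
s=-1: eigenvector (1, 0, 0).
P = [[-2, 2, 1], [0, 1, 0], [1, -2, 0]], D = diag(-1, 1, -1), P⁻¹ = [[0, 2, 1], [0, 1, 0], [1, 2, 2]].
Q⁴ = P·diag(1, 1, 1)·P⁻¹ = [[1, 0, 0], [0, 1, 0], [0, 0, 1]].
The requested entry is 0.

0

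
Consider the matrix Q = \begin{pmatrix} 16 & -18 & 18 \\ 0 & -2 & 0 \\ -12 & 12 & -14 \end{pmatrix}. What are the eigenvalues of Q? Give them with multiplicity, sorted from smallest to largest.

-2, -2, 4

Characteristic polynomial: p(r) = r^3 - 12r - 16 = (r - 4)(r + 2)^2.
Roots (with multiplicity): -2, -2, 4.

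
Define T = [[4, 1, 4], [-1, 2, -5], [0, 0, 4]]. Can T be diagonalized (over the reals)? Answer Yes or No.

No

Characteristic polynomial: p(λ) = λ^3 - 10λ^2 + 33λ - 36 = (λ - 4)(λ - 3)^2.
λ = 3 has algebraic multiplicity 2; rank(T − 3I) = 2, so geometric multiplicity = 1.
Geometric multiplicity < algebraic multiplicity, so T is not diagonalizable.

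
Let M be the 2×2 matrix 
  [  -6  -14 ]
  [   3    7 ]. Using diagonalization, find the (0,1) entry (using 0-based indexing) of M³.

Characteristic polynomial: λ^2 - λ = λ(λ - 1), so the eigenvalues are 0, 1.
λ=1: eigenvector (-2, 1).
λ=0: eigenvector (7, -3).
P = [[-2, 7], [1, -3]], D = diag(1, 0), P⁻¹ = [[3, 7], [1, 2]].
M³ = P·diag(1, 0)·P⁻¹ = [[-6, -14], [3, 7]].
The requested entry is -14.

-14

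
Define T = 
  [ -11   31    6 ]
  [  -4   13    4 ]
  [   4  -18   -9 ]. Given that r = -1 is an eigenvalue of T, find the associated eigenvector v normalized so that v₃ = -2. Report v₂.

T + 1I = [[-10, 31, 6], [-4, 14, 4], [4, -18, -8]].
Solving (T + 1I)v = 0 gives the eigenspace spanned by (5, 2, -2).
With v₃ = -2, v = (5, 2, -2), so v₂ = 2.

2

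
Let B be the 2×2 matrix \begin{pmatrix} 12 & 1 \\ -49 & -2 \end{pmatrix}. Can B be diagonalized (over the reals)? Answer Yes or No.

No

Characteristic polynomial: p(μ) = μ^2 - 10μ + 25 = (μ - 5)^2.
μ = 5 has algebraic multiplicity 2; rank(B − 5I) = 1, so geometric multiplicity = 1.
Geometric multiplicity < algebraic multiplicity, so B is not diagonalizable.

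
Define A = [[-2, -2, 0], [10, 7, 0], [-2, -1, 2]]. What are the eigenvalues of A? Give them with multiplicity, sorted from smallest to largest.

2, 2, 3

Characteristic polynomial: p(μ) = μ^3 - 7μ^2 + 16μ - 12 = (μ - 3)(μ - 2)^2.
Roots (with multiplicity): 2, 2, 3.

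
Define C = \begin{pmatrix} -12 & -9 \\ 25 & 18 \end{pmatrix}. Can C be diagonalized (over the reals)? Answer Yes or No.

No

Characteristic polynomial: p(s) = s^2 - 6s + 9 = (s - 3)^2.
s = 3 has algebraic multiplicity 2; rank(C − 3I) = 1, so geometric multiplicity = 1.
Geometric multiplicity < algebraic multiplicity, so C is not diagonalizable.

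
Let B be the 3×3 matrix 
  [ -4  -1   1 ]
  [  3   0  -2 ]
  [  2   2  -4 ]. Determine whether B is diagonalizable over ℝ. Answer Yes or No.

No

Characteristic polynomial: p(r) = r^3 + 8r^2 + 21r + 18 = (r + 2)(r + 3)^2.
r = -3 has algebraic multiplicity 2; rank(B + 3I) = 2, so geometric multiplicity = 1.
Geometric multiplicity < algebraic multiplicity, so B is not diagonalizable.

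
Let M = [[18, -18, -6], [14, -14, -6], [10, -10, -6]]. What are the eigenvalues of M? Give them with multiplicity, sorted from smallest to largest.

Characteristic polynomial: p(s) = s^3 + 2s^2 - 24s = s(s - 4)(s + 6).
Roots (with multiplicity): -6, 0, 4.

-6, 0, 4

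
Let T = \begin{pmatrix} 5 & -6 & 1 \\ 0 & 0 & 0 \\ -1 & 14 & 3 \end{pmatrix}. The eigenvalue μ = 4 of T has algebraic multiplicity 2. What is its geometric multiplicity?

T − 4I = [[1, -6, 1], [0, -4, 0], [-1, 14, -1]].
This matrix has rank 2, so its null space has dimension 3 − 2 = 1.

1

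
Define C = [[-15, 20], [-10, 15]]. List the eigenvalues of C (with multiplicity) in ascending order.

-5, 5

Characteristic polynomial: p(t) = t^2 - 25 = (t - 5)(t + 5).
Roots (with multiplicity): -5, 5.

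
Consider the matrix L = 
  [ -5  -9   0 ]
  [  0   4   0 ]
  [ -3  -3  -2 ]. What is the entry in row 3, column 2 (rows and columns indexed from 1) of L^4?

609

Characteristic polynomial: λ^3 + 3λ^2 - 18λ - 40 = (λ - 4)(λ + 2)(λ + 5), so the eigenvalues are -5, -2, 4.
λ=-5: eigenvector (1, 0, 1).
λ=4: eigenvector (-1, 1, 0).
λ=-2: eigenvector (0, 0, 1).
P = [[1, -1, 0], [0, 1, 0], [1, 0, 1]], D = diag(-5, 4, -2), P⁻¹ = [[1, 1, 0], [0, 1, 0], [-1, -1, 1]].
L⁴ = P·diag(625, 256, 16)·P⁻¹ = [[625, 369, 0], [0, 256, 0], [609, 609, 16]].
The requested entry is 609.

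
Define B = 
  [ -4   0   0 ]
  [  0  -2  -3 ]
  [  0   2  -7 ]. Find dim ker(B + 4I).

B + 4I = [[0, 0, 0], [0, 2, -3], [0, 2, -3]].
This matrix has rank 1, so its null space has dimension 3 − 1 = 2.

2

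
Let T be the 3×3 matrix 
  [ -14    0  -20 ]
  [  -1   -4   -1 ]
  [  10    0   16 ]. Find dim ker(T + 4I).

1

T + 4I = [[-10, 0, -20], [-1, 0, -1], [10, 0, 20]].
This matrix has rank 2, so its null space has dimension 3 − 2 = 1.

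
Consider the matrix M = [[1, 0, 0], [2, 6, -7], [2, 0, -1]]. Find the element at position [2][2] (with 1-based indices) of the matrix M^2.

Characteristic polynomial: r^3 - 6r^2 - r + 6 = (r - 6)(r - 1)(r + 1), so the eigenvalues are -1, 1, 6.
r=1: eigenvector (1, 1, 1).
r=6: eigenvector (0, 1, 0).
r=-1: eigenvector (0, 1, 1).
P = [[1, 0, 0], [1, 1, 1], [1, 0, 1]], D = diag(1, 6, -1), P⁻¹ = [[1, 0, 0], [0, 1, -1], [-1, 0, 1]].
M² = P·diag(1, 36, 1)·P⁻¹ = [[1, 0, 0], [0, 36, -35], [0, 0, 1]].
The requested entry is 36.

36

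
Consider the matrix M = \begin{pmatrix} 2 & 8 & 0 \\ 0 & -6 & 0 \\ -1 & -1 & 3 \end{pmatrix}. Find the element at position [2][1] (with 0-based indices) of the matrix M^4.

-65

Characteristic polynomial: r^3 + r^2 - 24r + 36 = (r - 3)(r - 2)(r + 6), so the eigenvalues are -6, 2, 3.
r=2: eigenvector (1, 0, 1).
r=3: eigenvector (0, 0, 1).
r=-6: eigenvector (-1, 1, 0).
P = [[1, 0, -1], [0, 0, 1], [1, 1, 0]], D = diag(2, 3, -6), P⁻¹ = [[1, 1, 0], [-1, -1, 1], [0, 1, 0]].
M⁴ = P·diag(16, 81, 1296)·P⁻¹ = [[16, -1280, 0], [0, 1296, 0], [-65, -65, 81]].
The requested entry is -65.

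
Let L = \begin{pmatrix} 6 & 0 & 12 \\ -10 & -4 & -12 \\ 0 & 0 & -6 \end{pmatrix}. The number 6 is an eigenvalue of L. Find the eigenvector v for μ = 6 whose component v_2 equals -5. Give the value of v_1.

5

L − 6I = [[0, 0, 12], [-10, -10, -12], [0, 0, -12]].
Solving (L − 6I)v = 0 gives the eigenspace spanned by (5, -5, 0).
With v_2 = -5, v = (5, -5, 0), so v_1 = 5.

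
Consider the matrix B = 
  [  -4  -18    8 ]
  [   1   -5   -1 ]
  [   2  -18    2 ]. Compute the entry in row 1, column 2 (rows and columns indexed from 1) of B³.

-378

Characteristic polynomial: t^3 + 7t^2 - 14t - 120 = (t - 4)(t + 5)(t + 6), so the eigenvalues are -6, -5, 4.
t=4: eigenvector (1, 0, 1).
t=-5: eigenvector (2, 1, 2).
t=-6: eigenvector (-1, -1, -2).
P = [[1, 2, -1], [0, 1, -1], [1, 2, -2]], D = diag(4, -5, -6), P⁻¹ = [[0, -2, 1], [1, 1, -1], [1, 0, -1]].
B³ = P·diag(64, -125, -216)·P⁻¹ = [[-34, -378, 98], [91, -125, -91], [182, -378, -118]].
The requested entry is -378.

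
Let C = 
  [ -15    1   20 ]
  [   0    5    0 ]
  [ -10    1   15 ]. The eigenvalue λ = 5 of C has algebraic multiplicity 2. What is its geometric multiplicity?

C − 5I = [[-20, 1, 20], [0, 0, 0], [-10, 1, 10]].
This matrix has rank 2, so its null space has dimension 3 − 2 = 1.

1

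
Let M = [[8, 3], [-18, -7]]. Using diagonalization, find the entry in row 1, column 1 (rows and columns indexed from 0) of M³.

-19

Characteristic polynomial: s^2 - s - 2 = (s - 2)(s + 1), so the eigenvalues are -1, 2.
s=2: eigenvector (1, -2).
s=-1: eigenvector (-1, 3).
P = [[1, -1], [-2, 3]], D = diag(2, -1), P⁻¹ = [[3, 1], [2, 1]].
M³ = P·diag(8, -1)·P⁻¹ = [[26, 9], [-54, -19]].
The requested entry is -19.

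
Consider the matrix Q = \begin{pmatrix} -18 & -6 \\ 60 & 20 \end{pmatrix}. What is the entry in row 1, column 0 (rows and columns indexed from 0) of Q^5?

960

Characteristic polynomial: r^2 - 2r = r(r - 2), so the eigenvalues are 0, 2.
r=2: eigenvector (-3, 10).
r=0: eigenvector (1, -3).
P = [[-3, 1], [10, -3]], D = diag(2, 0), P⁻¹ = [[3, 1], [10, 3]].
Q⁵ = P·diag(32, 0)·P⁻¹ = [[-288, -96], [960, 320]].
The requested entry is 960.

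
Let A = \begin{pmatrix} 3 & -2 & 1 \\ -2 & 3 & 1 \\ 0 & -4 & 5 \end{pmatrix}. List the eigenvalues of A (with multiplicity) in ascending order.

Characteristic polynomial: p(r) = r^3 - 11r^2 + 39r - 45 = (r - 5)(r - 3)^2.
Roots (with multiplicity): 3, 3, 5.

3, 3, 5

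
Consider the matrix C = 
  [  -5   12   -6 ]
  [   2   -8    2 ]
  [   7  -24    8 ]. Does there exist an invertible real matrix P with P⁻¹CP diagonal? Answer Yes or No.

Characteristic polynomial: p(t) = t^3 + 5t^2 + 2t - 8 = (t - 1)(t + 2)(t + 4).
All 3 eigenvalues are distinct, so C is diagonalizable.

Yes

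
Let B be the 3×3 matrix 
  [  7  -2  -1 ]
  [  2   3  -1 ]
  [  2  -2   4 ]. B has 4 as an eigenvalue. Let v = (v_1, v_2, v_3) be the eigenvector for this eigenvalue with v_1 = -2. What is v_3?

B − 4I = [[3, -2, -1], [2, -1, -1], [2, -2, 0]].
Solving (B − 4I)v = 0 gives the eigenspace spanned by (-2, -2, -2).
With v_1 = -2, v = (-2, -2, -2), so v_3 = -2.

-2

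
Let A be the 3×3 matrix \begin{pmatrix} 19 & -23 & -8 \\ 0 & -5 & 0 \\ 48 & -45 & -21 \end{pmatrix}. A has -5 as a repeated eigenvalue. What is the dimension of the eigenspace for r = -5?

A + 5I = [[24, -23, -8], [0, 0, 0], [48, -45, -16]].
This matrix has rank 2, so its null space has dimension 3 − 2 = 1.

1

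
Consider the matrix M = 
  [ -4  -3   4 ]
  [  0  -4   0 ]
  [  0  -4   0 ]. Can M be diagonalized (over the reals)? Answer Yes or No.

No

Characteristic polynomial: p(t) = t^3 + 8t^2 + 16t = t(t + 4)^2.
t = -4 has algebraic multiplicity 2; rank(M + 4I) = 2, so geometric multiplicity = 1.
Geometric multiplicity < algebraic multiplicity, so M is not diagonalizable.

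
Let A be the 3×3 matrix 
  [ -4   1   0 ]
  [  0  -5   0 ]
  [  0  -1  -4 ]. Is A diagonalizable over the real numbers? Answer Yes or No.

Characteristic polynomial: p(s) = s^3 + 13s^2 + 56s + 80 = (s + 4)^2(s + 5).
s = -4 has algebraic multiplicity 2; rank(A + 4I) = 1, so geometric multiplicity = 2.
Every eigenvalue has geometric = algebraic multiplicity, so A is diagonalizable.

Yes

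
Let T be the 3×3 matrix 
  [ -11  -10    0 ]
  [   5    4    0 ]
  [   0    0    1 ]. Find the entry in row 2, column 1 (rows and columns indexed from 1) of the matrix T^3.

Characteristic polynomial: λ^3 + 6λ^2 - λ - 6 = (λ - 1)(λ + 1)(λ + 6), so the eigenvalues are -6, -1, 1.
λ=1: eigenvector (0, 0, 1).
λ=-6: eigenvector (2, -1, 0).
λ=-1: eigenvector (1, -1, 0).
P = [[0, 2, 1], [0, -1, -1], [1, 0, 0]], D = diag(1, -6, -1), P⁻¹ = [[0, 0, 1], [1, 1, 0], [-1, -2, 0]].
T³ = P·diag(1, -216, -1)·P⁻¹ = [[-431, -430, 0], [215, 214, 0], [0, 0, 1]].
The requested entry is 215.

215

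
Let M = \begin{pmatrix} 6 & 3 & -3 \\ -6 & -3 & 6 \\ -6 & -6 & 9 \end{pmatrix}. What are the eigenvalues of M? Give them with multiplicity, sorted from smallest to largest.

3, 3, 6

Characteristic polynomial: p(s) = s^3 - 12s^2 + 45s - 54 = (s - 6)(s - 3)^2.
Roots (with multiplicity): 3, 3, 6.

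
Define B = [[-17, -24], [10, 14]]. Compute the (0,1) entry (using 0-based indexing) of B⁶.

1512

Characteristic polynomial: λ^2 + 3λ + 2 = (λ + 1)(λ + 2), so the eigenvalues are -2, -1.
λ=-2: eigenvector (-8, 5).
λ=-1: eigenvector (3, -2).
P = [[-8, 3], [5, -2]], D = diag(-2, -1), P⁻¹ = [[-2, -3], [-5, -8]].
B⁶ = P·diag(64, 1)·P⁻¹ = [[1009, 1512], [-630, -944]].
The requested entry is 1512.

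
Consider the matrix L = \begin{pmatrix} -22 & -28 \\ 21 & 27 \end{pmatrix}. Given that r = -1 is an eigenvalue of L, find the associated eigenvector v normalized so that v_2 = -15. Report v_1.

L + 1I = [[-21, -28], [21, 28]].
Solving (L + 1I)v = 0 gives the eigenspace spanned by (20, -15).
With v_2 = -15, v = (20, -15), so v_1 = 20.

20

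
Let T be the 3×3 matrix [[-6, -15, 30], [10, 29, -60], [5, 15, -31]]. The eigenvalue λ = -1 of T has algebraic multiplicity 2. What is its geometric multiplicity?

T + 1I = [[-5, -15, 30], [10, 30, -60], [5, 15, -30]].
This matrix has rank 1, so its null space has dimension 3 − 1 = 2.

2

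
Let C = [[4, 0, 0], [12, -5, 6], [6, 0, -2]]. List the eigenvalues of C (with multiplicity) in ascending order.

-5, -2, 4

Characteristic polynomial: p(μ) = μ^3 + 3μ^2 - 18μ - 40 = (μ - 4)(μ + 2)(μ + 5).
Roots (with multiplicity): -5, -2, 4.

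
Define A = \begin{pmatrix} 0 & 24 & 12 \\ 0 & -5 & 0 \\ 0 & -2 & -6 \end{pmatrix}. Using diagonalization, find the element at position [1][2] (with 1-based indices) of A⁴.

Characteristic polynomial: r^3 + 11r^2 + 30r = r(r + 5)(r + 6), so the eigenvalues are -6, -5, 0.
r=-6: eigenvector (-2, 0, 1).
r=-5: eigenvector (0, 1, -2).
r=0: eigenvector (1, 0, 0).
P = [[-2, 0, 1], [0, 1, 0], [1, -2, 0]], D = diag(-6, -5, 0), P⁻¹ = [[0, 2, 1], [0, 1, 0], [1, 4, 2]].
A⁴ = P·diag(1296, 625, 0)·P⁻¹ = [[0, -5184, -2592], [0, 625, 0], [0, 1342, 1296]].
The requested entry is -5184.

-5184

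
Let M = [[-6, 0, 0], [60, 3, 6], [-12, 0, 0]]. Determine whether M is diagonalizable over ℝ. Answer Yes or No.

Yes

Characteristic polynomial: p(s) = s^3 + 3s^2 - 18s = s(s - 3)(s + 6).
All 3 eigenvalues are distinct, so M is diagonalizable.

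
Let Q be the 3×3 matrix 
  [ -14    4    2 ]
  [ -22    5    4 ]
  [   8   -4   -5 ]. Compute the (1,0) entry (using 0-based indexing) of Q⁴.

Characteristic polynomial: r^3 + 14r^2 + 63r + 90 = (r + 3)(r + 5)(r + 6), so the eigenvalues are -6, -5, -3.
r=-6: eigenvector (1, 2, 0).
r=-5: eigenvector (2, 4, 1).
r=-3: eigenvector (0, 1, -2).
P = [[1, 2, 0], [2, 4, 1], [0, 1, -2]], D = diag(-6, -5, -3), P⁻¹ = [[9, -4, -2], [-4, 2, 1], [-2, 1, 0]].
Q⁴ = P·diag(1296, 625, 81)·P⁻¹ = [[6664, -2684, -1342], [13166, -5287, -2684], [-2176, 1088, 625]].
The requested entry is 13166.

13166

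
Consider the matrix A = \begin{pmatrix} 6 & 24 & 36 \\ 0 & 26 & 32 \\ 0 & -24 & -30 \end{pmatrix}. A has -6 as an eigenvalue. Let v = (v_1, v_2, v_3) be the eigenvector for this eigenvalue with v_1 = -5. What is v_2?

-5

A + 6I = [[12, 24, 36], [0, 32, 32], [0, -24, -24]].
Solving (A + 6I)v = 0 gives the eigenspace spanned by (-5, -5, 5).
With v_1 = -5, v = (-5, -5, 5), so v_2 = -5.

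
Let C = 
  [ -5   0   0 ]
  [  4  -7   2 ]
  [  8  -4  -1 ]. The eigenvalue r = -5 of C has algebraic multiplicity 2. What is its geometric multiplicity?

2

C + 5I = [[0, 0, 0], [4, -2, 2], [8, -4, 4]].
This matrix has rank 1, so its null space has dimension 3 − 1 = 2.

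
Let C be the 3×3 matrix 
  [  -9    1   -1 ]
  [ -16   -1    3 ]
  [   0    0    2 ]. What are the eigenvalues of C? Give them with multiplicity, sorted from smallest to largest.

Characteristic polynomial: p(s) = s^3 + 8s^2 + 5s - 50 = (s - 2)(s + 5)^2.
Roots (with multiplicity): -5, -5, 2.

-5, -5, 2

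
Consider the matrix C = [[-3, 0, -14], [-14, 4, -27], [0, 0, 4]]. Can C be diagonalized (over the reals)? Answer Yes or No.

Characteristic polynomial: p(μ) = μ^3 - 5μ^2 - 8μ + 48 = (μ - 4)^2(μ + 3).
μ = 4 has algebraic multiplicity 2; rank(C − 4I) = 2, so geometric multiplicity = 1.
Geometric multiplicity < algebraic multiplicity, so C is not diagonalizable.

No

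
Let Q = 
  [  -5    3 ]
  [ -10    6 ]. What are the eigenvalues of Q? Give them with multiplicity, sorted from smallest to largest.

0, 1

Characteristic polynomial: p(t) = t^2 - t = t(t - 1).
Roots (with multiplicity): 0, 1.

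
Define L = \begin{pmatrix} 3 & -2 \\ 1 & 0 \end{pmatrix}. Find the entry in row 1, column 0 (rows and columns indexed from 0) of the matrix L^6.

63

Characteristic polynomial: μ^2 - 3μ + 2 = (μ - 2)(μ - 1), so the eigenvalues are 1, 2.
μ=2: eigenvector (2, 1).
μ=1: eigenvector (1, 1).
P = [[2, 1], [1, 1]], D = diag(2, 1), P⁻¹ = [[1, -1], [-1, 2]].
L⁶ = P·diag(64, 1)·P⁻¹ = [[127, -126], [63, -62]].
The requested entry is 63.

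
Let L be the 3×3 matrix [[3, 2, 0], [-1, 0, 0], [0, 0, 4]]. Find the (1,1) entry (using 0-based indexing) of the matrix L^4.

Characteristic polynomial: r^3 - 7r^2 + 14r - 8 = (r - 4)(r - 2)(r - 1), so the eigenvalues are 1, 2, 4.
r=2: eigenvector (2, -1, 0).
r=1: eigenvector (1, -1, 0).
r=4: eigenvector (0, 0, 1).
P = [[2, 1, 0], [-1, -1, 0], [0, 0, 1]], D = diag(2, 1, 4), P⁻¹ = [[1, 1, 0], [-1, -2, 0], [0, 0, 1]].
L⁴ = P·diag(16, 1, 256)·P⁻¹ = [[31, 30, 0], [-15, -14, 0], [0, 0, 256]].
The requested entry is -14.

-14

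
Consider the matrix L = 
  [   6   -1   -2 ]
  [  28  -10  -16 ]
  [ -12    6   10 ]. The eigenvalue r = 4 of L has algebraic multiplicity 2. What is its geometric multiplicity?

1

L − 4I = [[2, -1, -2], [28, -14, -16], [-12, 6, 6]].
This matrix has rank 2, so its null space has dimension 3 − 2 = 1.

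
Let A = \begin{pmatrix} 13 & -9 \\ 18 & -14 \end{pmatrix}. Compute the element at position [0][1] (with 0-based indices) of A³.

-189

Characteristic polynomial: t^2 + t - 20 = (t - 4)(t + 5), so the eigenvalues are -5, 4.
t=-5: eigenvector (1, 2).
t=4: eigenvector (1, 1).
P = [[1, 1], [2, 1]], D = diag(-5, 4), P⁻¹ = [[-1, 1], [2, -1]].
A³ = P·diag(-125, 64)·P⁻¹ = [[253, -189], [378, -314]].
The requested entry is -189.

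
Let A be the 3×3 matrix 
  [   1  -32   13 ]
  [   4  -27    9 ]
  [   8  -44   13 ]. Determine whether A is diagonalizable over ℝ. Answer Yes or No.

Characteristic polynomial: p(λ) = λ^3 + 13λ^2 + 55λ + 75 = (λ + 3)(λ + 5)^2.
λ = -5 has algebraic multiplicity 2; rank(A + 5I) = 2, so geometric multiplicity = 1.
Geometric multiplicity < algebraic multiplicity, so A is not diagonalizable.

No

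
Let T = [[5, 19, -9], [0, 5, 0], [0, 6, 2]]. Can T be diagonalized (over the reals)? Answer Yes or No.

Characteristic polynomial: p(r) = r^3 - 12r^2 + 45r - 50 = (r - 5)^2(r - 2).
r = 5 has algebraic multiplicity 2; rank(T − 5I) = 2, so geometric multiplicity = 1.
Geometric multiplicity < algebraic multiplicity, so T is not diagonalizable.

No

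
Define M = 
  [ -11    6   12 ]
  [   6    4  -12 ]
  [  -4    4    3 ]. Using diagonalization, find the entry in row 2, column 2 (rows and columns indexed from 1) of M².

Characteristic polynomial: s^3 + 4s^2 - 5s = s(s - 1)(s + 5), so the eigenvalues are -5, 0, 1.
s=1: eigenvector (-3, -2, -2).
s=0: eigenvector (-6, -3, -4).
s=-5: eigenvector (2, 0, 1).
P = [[-3, -6, 2], [-2, -3, 0], [-2, -4, 1]], D = diag(1, 0, -5), P⁻¹ = [[-3, -2, 6], [2, 1, -4], [2, 0, -3]].
M² = P·diag(1, 0, 25)·P⁻¹ = [[109, 6, -168], [6, 4, -12], [56, 4, -87]].
The requested entry is 4.

4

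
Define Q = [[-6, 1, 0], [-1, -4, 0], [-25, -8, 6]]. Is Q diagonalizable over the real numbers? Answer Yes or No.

Characteristic polynomial: p(t) = t^3 + 4t^2 - 35t - 150 = (t - 6)(t + 5)^2.
t = -5 has algebraic multiplicity 2; rank(Q + 5I) = 2, so geometric multiplicity = 1.
Geometric multiplicity < algebraic multiplicity, so Q is not diagonalizable.

No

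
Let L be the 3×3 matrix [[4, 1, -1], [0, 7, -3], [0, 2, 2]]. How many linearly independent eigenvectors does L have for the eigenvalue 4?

L − 4I = [[0, 1, -1], [0, 3, -3], [0, 2, -2]].
This matrix has rank 1, so its null space has dimension 3 − 1 = 2.

2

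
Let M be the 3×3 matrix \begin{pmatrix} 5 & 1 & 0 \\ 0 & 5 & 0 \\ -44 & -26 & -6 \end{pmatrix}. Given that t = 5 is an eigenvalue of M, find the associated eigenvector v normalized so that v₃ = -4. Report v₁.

M − 5I = [[0, 1, 0], [0, 0, 0], [-44, -26, -11]].
Solving (M − 5I)v = 0 gives the eigenspace spanned by (1, 0, -4).
With v₃ = -4, v = (1, 0, -4), so v₁ = 1.

1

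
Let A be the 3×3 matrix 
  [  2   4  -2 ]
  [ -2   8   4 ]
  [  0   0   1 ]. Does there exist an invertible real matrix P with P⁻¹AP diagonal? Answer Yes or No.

Yes

Characteristic polynomial: p(λ) = λ^3 - 11λ^2 + 34λ - 24 = (λ - 6)(λ - 4)(λ - 1).
All 3 eigenvalues are distinct, so A is diagonalizable.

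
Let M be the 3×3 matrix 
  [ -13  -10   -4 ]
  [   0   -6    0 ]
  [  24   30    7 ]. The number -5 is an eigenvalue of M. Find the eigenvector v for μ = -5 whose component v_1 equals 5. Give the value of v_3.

-10

M + 5I = [[-8, -10, -4], [0, -1, 0], [24, 30, 12]].
Solving (M + 5I)v = 0 gives the eigenspace spanned by (5, 0, -10).
With v_1 = 5, v = (5, 0, -10), so v_3 = -10.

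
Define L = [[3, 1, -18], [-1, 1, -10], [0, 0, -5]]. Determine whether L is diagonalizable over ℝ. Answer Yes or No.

Characteristic polynomial: p(r) = r^3 + r^2 - 16r + 20 = (r - 2)^2(r + 5).
r = 2 has algebraic multiplicity 2; rank(L − 2I) = 2, so geometric multiplicity = 1.
Geometric multiplicity < algebraic multiplicity, so L is not diagonalizable.

No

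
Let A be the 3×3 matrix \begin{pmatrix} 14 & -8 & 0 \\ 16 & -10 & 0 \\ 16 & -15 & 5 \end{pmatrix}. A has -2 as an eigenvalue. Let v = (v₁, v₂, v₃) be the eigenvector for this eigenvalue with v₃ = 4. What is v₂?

A + 2I = [[16, -8, 0], [16, -8, 0], [16, -15, 7]].
Solving (A + 2I)v = 0 gives the eigenspace spanned by (2, 4, 4).
With v₃ = 4, v = (2, 4, 4), so v₂ = 4.

4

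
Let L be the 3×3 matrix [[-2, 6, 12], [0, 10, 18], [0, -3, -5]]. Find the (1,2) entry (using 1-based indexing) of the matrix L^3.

72

Characteristic polynomial: r^3 - 3r^2 - 6r + 8 = (r - 4)(r - 1)(r + 2), so the eigenvalues are -2, 1, 4.
r=-2: eigenvector (1, 0, 0).
r=4: eigenvector (1, 3, -1).
r=1: eigenvector (0, -2, 1).
P = [[1, 1, 0], [0, 3, -2], [0, -1, 1]], D = diag(-2, 4, 1), P⁻¹ = [[1, -1, -2], [0, 1, 2], [0, 1, 3]].
L³ = P·diag(-8, 64, 1)·P⁻¹ = [[-8, 72, 144], [0, 190, 378], [0, -63, -125]].
The requested entry is 72.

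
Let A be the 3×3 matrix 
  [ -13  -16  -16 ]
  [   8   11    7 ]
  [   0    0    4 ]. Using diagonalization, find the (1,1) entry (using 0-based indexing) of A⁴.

Characteristic polynomial: t^3 - 2t^2 - 23t + 60 = (t - 4)(t - 3)(t + 5), so the eigenvalues are -5, 3, 4.
t=3: eigenvector (-1, 1, 0).
t=-5: eigenvector (2, -1, 0).
t=4: eigenvector (0, -1, 1).
P = [[-1, 2, 0], [1, -1, -1], [0, 0, 1]], D = diag(3, -5, 4), P⁻¹ = [[1, 2, 2], [1, 1, 1], [0, 0, 1]].
A⁴ = P·diag(81, 625, 256)·P⁻¹ = [[1169, 1088, 1088], [-544, -463, -719], [0, 0, 256]].
The requested entry is -463.

-463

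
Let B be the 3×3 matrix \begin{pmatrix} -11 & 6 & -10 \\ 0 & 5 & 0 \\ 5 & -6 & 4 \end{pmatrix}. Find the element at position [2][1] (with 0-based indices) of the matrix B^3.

Characteristic polynomial: t^3 + 2t^2 - 29t - 30 = (t - 5)(t + 1)(t + 6), so the eigenvalues are -6, -1, 5.
t=-6: eigenvector (2, 0, -1).
t=5: eigenvector (1, 1, -1).
t=-1: eigenvector (1, 0, -1).
P = [[2, 1, 1], [0, 1, 0], [-1, -1, -1]], D = diag(-6, 5, -1), P⁻¹ = [[1, 0, 1], [0, 1, 0], [-1, -1, -2]].
B³ = P·diag(-216, 125, -1)·P⁻¹ = [[-431, 126, -430], [0, 125, 0], [215, -126, 214]].
The requested entry is -126.

-126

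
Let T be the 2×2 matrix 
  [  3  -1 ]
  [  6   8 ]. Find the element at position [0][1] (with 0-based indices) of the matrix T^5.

-4651

Characteristic polynomial: μ^2 - 11μ + 30 = (μ - 6)(μ - 5), so the eigenvalues are 5, 6.
μ=5: eigenvector (1, -2).
μ=6: eigenvector (-1, 3).
P = [[1, -1], [-2, 3]], D = diag(5, 6), P⁻¹ = [[3, 1], [2, 1]].
T⁵ = P·diag(3125, 7776)·P⁻¹ = [[-6177, -4651], [27906, 17078]].
The requested entry is -4651.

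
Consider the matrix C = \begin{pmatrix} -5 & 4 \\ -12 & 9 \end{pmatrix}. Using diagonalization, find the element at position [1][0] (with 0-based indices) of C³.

-156

Characteristic polynomial: r^2 - 4r + 3 = (r - 3)(r - 1), so the eigenvalues are 1, 3.
r=3: eigenvector (1, 2).
r=1: eigenvector (-2, -3).
P = [[1, -2], [2, -3]], D = diag(3, 1), P⁻¹ = [[-3, 2], [-2, 1]].
C³ = P·diag(27, 1)·P⁻¹ = [[-77, 52], [-156, 105]].
The requested entry is -156.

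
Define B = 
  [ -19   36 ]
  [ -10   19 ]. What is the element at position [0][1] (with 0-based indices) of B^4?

0

Characteristic polynomial: r^2 - 1 = (r - 1)(r + 1), so the eigenvalues are -1, 1.
r=1: eigenvector (-9, -5).
r=-1: eigenvector (2, 1).
P = [[-9, 2], [-5, 1]], D = diag(1, -1), P⁻¹ = [[1, -2], [5, -9]].
B⁴ = P·diag(1, 1)·P⁻¹ = [[1, 0], [0, 1]].
The requested entry is 0.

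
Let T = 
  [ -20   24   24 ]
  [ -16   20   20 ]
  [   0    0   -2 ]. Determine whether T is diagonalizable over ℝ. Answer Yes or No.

Yes

Characteristic polynomial: p(s) = s^3 + 2s^2 - 16s - 32 = (s - 4)(s + 2)(s + 4).
All 3 eigenvalues are distinct, so T is diagonalizable.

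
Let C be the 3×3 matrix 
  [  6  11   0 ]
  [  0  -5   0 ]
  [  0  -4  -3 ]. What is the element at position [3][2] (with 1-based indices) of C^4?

Characteristic polynomial: t^3 + 2t^2 - 33t - 90 = (t - 6)(t + 3)(t + 5), so the eigenvalues are -5, -3, 6.
t=6: eigenvector (1, 0, 0).
t=-5: eigenvector (-1, 1, 2).
t=-3: eigenvector (0, 0, 1).
P = [[1, -1, 0], [0, 1, 0], [0, 2, 1]], D = diag(6, -5, -3), P⁻¹ = [[1, 1, 0], [0, 1, 0], [0, -2, 1]].
C⁴ = P·diag(1296, 625, 81)·P⁻¹ = [[1296, 671, 0], [0, 625, 0], [0, 1088, 81]].
The requested entry is 1088.

1088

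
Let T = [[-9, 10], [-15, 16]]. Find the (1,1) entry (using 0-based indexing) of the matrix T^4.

3886

Characteristic polynomial: r^2 - 7r + 6 = (r - 6)(r - 1), so the eigenvalues are 1, 6.
r=6: eigenvector (-2, -3).
r=1: eigenvector (1, 1).
P = [[-2, 1], [-3, 1]], D = diag(6, 1), P⁻¹ = [[1, -1], [3, -2]].
T⁴ = P·diag(1296, 1)·P⁻¹ = [[-2589, 2590], [-3885, 3886]].
The requested entry is 3886.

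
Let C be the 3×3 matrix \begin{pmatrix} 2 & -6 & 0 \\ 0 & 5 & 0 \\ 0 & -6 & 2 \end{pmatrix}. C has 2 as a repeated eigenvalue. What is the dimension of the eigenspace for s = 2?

C − 2I = [[0, -6, 0], [0, 3, 0], [0, -6, 0]].
This matrix has rank 1, so its null space has dimension 3 − 1 = 2.

2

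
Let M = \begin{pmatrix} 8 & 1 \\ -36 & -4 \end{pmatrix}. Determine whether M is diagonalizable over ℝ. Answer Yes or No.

Characteristic polynomial: p(λ) = λ^2 - 4λ + 4 = (λ - 2)^2.
λ = 2 has algebraic multiplicity 2; rank(M − 2I) = 1, so geometric multiplicity = 1.
Geometric multiplicity < algebraic multiplicity, so M is not diagonalizable.

No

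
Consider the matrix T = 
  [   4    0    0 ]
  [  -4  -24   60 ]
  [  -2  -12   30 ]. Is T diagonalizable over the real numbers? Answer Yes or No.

Yes

Characteristic polynomial: p(λ) = λ^3 - 10λ^2 + 24λ = λ(λ - 6)(λ - 4).
All 3 eigenvalues are distinct, so T is diagonalizable.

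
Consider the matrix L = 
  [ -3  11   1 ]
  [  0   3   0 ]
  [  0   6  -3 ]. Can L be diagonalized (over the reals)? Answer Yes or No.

No

Characteristic polynomial: p(μ) = μ^3 + 3μ^2 - 9μ - 27 = (μ - 3)(μ + 3)^2.
μ = -3 has algebraic multiplicity 2; rank(L + 3I) = 2, so geometric multiplicity = 1.
Geometric multiplicity < algebraic multiplicity, so L is not diagonalizable.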